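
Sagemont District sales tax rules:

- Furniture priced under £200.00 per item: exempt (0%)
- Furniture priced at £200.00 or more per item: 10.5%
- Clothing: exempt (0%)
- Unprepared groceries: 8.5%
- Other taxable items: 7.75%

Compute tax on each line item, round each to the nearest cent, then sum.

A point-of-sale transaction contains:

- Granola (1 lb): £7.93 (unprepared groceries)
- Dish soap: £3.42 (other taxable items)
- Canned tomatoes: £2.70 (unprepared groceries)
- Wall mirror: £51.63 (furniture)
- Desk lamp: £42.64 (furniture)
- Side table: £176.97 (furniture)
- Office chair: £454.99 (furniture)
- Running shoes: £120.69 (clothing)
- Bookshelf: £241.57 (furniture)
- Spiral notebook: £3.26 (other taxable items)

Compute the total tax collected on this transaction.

£74.55

Granola (1 lb) £7.93: unprepared groceries → 8.5% → £0.67
Dish soap £3.42: other taxable items → 7.75% → £0.27
Canned tomatoes £2.70: unprepared groceries → 8.5% → £0.23
Wall mirror £51.63: furniture, under £200.00 → 0% → £0.00
Desk lamp £42.64: furniture, under £200.00 → 0% → £0.00
Side table £176.97: furniture, under £200.00 → 0% → £0.00
Office chair £454.99: furniture, £200.00 or more → 10.5% → £47.77
Running shoes £120.69: clothing → 0% → £0.00
Bookshelf £241.57: furniture, £200.00 or more → 10.5% → £25.36
Spiral notebook £3.26: other taxable items → 7.75% → £0.25
Total tax = £0.67 + £0.27 + £0.23 + £47.77 + £25.36 + £0.25 = £74.55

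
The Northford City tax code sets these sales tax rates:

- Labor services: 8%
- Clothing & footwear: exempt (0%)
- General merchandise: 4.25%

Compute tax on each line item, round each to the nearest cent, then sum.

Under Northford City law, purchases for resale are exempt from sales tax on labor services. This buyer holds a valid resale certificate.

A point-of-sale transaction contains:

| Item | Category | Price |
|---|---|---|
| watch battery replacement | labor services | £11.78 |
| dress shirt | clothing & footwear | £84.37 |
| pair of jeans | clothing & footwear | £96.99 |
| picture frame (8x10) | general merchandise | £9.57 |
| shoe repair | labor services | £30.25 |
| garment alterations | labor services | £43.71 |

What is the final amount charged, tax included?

£277.08

Watch battery replacement £11.78: labor services, buyer-exempt → 0% → £0.00
Dress shirt £84.37: clothing & footwear → 0% → £0.00
Pair of jeans £96.99: clothing & footwear → 0% → £0.00
Picture frame (8x10) £9.57: general merchandise → 4.25% → £0.41
Shoe repair £30.25: labor services, buyer-exempt → 0% → £0.00
Garment alterations £43.71: labor services, buyer-exempt → 0% → £0.00
Subtotal = £276.67; tax = £0.41; total due = £277.08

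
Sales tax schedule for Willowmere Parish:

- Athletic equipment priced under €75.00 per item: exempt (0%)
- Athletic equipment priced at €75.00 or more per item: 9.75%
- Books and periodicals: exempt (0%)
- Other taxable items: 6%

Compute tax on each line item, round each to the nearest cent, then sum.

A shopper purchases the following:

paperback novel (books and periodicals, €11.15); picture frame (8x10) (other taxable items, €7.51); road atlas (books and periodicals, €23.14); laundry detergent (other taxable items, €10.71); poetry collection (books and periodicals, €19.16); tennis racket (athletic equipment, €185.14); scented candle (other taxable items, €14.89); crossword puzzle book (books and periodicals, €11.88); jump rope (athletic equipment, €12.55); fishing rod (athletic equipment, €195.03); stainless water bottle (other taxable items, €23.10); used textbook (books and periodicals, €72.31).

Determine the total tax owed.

Paperback novel €11.15: books and periodicals → 0% → €0.00
Picture frame (8x10) €7.51: other taxable items → 6% → €0.45
Road atlas €23.14: books and periodicals → 0% → €0.00
Laundry detergent €10.71: other taxable items → 6% → €0.64
Poetry collection €19.16: books and periodicals → 0% → €0.00
Tennis racket €185.14: athletic equipment, €75.00 or more → 9.75% → €18.05
Scented candle €14.89: other taxable items → 6% → €0.89
Crossword puzzle book €11.88: books and periodicals → 0% → €0.00
Jump rope €12.55: athletic equipment, under €75.00 → 0% → €0.00
Fishing rod €195.03: athletic equipment, €75.00 or more → 9.75% → €19.02
Stainless water bottle €23.10: other taxable items → 6% → €1.39
Used textbook €72.31: books and periodicals → 0% → €0.00
Total tax = €0.45 + €0.64 + €18.05 + €0.89 + €19.02 + €1.39 = €40.44

€40.44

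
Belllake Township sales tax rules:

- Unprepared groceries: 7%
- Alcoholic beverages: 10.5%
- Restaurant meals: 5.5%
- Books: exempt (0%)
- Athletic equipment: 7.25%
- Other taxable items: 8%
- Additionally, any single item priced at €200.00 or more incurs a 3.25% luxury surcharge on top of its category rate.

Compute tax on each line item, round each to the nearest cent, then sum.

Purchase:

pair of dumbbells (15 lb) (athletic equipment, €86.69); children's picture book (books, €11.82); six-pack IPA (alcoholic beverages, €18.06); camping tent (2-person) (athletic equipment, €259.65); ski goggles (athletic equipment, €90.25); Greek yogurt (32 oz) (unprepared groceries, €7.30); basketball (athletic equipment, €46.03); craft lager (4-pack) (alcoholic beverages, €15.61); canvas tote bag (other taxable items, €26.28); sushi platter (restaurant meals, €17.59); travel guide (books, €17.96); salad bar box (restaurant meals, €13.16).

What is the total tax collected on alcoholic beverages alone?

Six-pack IPA €18.06: alcoholic beverages → 10.5% → €1.90
Craft lager (4-pack) €15.61: alcoholic beverages → 10.5% → €1.64
Tax on alcoholic beverages = €1.90 + €1.64 = €3.54

€3.54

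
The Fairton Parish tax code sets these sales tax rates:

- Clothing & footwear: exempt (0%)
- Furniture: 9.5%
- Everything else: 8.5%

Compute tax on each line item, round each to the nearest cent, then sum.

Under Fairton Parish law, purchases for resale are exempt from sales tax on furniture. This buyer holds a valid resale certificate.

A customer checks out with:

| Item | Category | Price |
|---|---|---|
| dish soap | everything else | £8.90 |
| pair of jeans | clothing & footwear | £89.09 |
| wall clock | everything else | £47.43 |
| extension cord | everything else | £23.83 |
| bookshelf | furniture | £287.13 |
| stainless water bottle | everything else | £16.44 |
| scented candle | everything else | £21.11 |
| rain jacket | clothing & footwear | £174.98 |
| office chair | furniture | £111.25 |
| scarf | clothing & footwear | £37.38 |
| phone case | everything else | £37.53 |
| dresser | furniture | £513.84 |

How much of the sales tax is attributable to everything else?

Dish soap £8.90: everything else → 8.5% → £0.76
Wall clock £47.43: everything else → 8.5% → £4.03
Extension cord £23.83: everything else → 8.5% → £2.03
Stainless water bottle £16.44: everything else → 8.5% → £1.40
Scented candle £21.11: everything else → 8.5% → £1.79
Phone case £37.53: everything else → 8.5% → £3.19
Tax on everything else = £0.76 + £4.03 + £2.03 + £1.40 + £1.79 + £3.19 = £13.20

£13.20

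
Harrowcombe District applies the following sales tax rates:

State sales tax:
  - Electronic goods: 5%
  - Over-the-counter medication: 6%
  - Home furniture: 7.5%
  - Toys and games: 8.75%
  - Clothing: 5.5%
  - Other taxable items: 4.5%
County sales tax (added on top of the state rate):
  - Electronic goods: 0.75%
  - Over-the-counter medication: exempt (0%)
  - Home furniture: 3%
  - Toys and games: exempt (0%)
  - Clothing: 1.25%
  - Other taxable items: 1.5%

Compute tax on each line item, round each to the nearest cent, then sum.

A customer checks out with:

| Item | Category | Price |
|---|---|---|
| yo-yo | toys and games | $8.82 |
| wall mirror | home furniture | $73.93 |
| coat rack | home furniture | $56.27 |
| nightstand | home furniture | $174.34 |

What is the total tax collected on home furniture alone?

Wall mirror $73.93: home furniture → 7.5% + 3% county = 10.5% → $7.76
Coat rack $56.27: home furniture → 7.5% + 3% county = 10.5% → $5.91
Nightstand $174.34: home furniture → 7.5% + 3% county = 10.5% → $18.31
Tax on home furniture = $7.76 + $5.91 + $18.31 = $31.98

$31.98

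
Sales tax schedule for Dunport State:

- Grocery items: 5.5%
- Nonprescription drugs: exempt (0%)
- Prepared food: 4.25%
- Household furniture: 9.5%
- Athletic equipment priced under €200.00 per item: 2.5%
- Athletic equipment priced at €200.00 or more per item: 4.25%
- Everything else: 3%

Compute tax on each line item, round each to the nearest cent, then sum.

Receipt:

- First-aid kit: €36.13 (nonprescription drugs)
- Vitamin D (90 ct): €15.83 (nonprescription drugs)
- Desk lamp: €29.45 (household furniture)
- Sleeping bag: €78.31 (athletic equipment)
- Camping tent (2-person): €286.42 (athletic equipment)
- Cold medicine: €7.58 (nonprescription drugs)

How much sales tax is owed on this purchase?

€16.93

First-aid kit €36.13: nonprescription drugs → 0% → €0.00
Vitamin D (90 ct) €15.83: nonprescription drugs → 0% → €0.00
Desk lamp €29.45: household furniture → 9.5% → €2.80
Sleeping bag €78.31: athletic equipment, under €200.00 → 2.5% → €1.96
Camping tent (2-person) €286.42: athletic equipment, €200.00 or more → 4.25% → €12.17
Cold medicine €7.58: nonprescription drugs → 0% → €0.00
Total tax = €2.80 + €1.96 + €12.17 = €16.93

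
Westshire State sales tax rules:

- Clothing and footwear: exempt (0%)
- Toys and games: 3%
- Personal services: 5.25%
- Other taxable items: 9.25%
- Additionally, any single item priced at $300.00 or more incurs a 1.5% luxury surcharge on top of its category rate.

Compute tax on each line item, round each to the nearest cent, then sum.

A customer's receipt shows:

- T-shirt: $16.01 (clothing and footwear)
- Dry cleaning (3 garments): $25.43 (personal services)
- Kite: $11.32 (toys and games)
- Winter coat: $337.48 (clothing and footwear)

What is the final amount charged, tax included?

T-shirt $16.01: clothing and footwear → 0% → $0.00
Dry cleaning (3 garments) $25.43: personal services → 5.25% → $1.34
Kite $11.32: toys and games → 3% → $0.34
Winter coat $337.48: clothing and footwear → 0% + 1.5% surcharge = 1.5% → $5.06
Subtotal = $390.24; tax = $6.74; total due = $396.98

$396.98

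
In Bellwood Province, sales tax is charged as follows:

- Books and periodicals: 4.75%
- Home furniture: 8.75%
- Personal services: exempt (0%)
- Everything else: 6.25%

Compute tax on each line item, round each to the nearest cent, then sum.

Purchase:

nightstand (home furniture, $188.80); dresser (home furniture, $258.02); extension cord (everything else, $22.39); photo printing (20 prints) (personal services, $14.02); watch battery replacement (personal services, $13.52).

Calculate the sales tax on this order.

$40.50

Nightstand $188.80: home furniture → 8.75% → $16.52
Dresser $258.02: home furniture → 8.75% → $22.58
Extension cord $22.39: everything else → 6.25% → $1.40
Photo printing (20 prints) $14.02: personal services → 0% → $0.00
Watch battery replacement $13.52: personal services → 0% → $0.00
Total tax = $16.52 + $22.58 + $1.40 = $40.50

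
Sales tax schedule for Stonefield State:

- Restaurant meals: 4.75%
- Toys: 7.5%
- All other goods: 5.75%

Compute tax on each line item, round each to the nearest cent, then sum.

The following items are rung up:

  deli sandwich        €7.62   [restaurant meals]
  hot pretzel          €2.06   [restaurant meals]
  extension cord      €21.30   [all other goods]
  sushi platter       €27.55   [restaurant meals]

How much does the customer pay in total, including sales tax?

Deli sandwich €7.62: restaurant meals → 4.75% → €0.36
Hot pretzel €2.06: restaurant meals → 4.75% → €0.10
Extension cord €21.30: all other goods → 5.75% → €1.22
Sushi platter €27.55: restaurant meals → 4.75% → €1.31
Subtotal = €58.53; tax = €2.99; total due = €61.52

€61.52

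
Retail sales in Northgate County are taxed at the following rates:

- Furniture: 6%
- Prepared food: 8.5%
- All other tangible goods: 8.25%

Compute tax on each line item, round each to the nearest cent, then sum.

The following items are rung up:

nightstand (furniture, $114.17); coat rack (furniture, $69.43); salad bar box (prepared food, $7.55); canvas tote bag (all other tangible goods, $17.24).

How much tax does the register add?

$13.08

Nightstand $114.17: furniture → 6% → $6.85
Coat rack $69.43: furniture → 6% → $4.17
Salad bar box $7.55: prepared food → 8.5% → $0.64
Canvas tote bag $17.24: all other tangible goods → 8.25% → $1.42
Total tax = $6.85 + $4.17 + $0.64 + $1.42 = $13.08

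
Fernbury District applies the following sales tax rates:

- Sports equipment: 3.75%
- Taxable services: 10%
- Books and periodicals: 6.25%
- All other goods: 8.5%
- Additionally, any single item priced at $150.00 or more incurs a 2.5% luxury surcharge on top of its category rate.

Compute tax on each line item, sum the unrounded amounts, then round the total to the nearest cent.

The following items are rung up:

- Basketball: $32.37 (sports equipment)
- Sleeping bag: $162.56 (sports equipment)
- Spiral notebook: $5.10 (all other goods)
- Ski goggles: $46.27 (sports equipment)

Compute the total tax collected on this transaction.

Basketball $32.37: sports equipment → 3.75% → $1.213875
Sleeping bag $162.56: sports equipment → 3.75% + 2.5% surcharge = 6.25% → $10.16
Spiral notebook $5.10: all other goods → 8.5% → $0.4335
Ski goggles $46.27: sports equipment → 3.75% → $1.735125
Unrounded tax sum = $13.5425 → $13.54

$13.54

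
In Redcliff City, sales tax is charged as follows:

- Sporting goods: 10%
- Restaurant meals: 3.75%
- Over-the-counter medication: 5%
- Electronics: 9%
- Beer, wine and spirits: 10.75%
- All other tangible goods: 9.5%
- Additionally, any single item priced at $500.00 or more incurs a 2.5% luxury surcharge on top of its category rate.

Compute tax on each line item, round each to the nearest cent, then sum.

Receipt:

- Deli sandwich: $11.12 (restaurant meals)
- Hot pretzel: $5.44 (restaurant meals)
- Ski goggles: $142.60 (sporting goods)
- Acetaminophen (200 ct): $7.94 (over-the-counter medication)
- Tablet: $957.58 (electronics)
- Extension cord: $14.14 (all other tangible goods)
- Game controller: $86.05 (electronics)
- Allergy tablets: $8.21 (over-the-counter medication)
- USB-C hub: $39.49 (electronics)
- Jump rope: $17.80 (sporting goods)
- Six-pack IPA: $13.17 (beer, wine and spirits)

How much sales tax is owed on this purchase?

Deli sandwich $11.12: restaurant meals → 3.75% → $0.42
Hot pretzel $5.44: restaurant meals → 3.75% → $0.20
Ski goggles $142.60: sporting goods → 10% → $14.26
Acetaminophen (200 ct) $7.94: over-the-counter medication → 5% → $0.40
Tablet $957.58: electronics → 9% + 2.5% surcharge = 11.5% → $110.12
Extension cord $14.14: all other tangible goods → 9.5% → $1.34
Game controller $86.05: electronics → 9% → $7.74
Allergy tablets $8.21: over-the-counter medication → 5% → $0.41
USB-C hub $39.49: electronics → 9% → $3.55
Jump rope $17.80: sporting goods → 10% → $1.78
Six-pack IPA $13.17: beer, wine and spirits → 10.75% → $1.42
Total tax = $0.42 + $0.20 + $14.26 + $0.40 + $110.12 + $1.34 + $7.74 + $0.41 + $3.55 + $1.78 + $1.42 = $141.64

$141.64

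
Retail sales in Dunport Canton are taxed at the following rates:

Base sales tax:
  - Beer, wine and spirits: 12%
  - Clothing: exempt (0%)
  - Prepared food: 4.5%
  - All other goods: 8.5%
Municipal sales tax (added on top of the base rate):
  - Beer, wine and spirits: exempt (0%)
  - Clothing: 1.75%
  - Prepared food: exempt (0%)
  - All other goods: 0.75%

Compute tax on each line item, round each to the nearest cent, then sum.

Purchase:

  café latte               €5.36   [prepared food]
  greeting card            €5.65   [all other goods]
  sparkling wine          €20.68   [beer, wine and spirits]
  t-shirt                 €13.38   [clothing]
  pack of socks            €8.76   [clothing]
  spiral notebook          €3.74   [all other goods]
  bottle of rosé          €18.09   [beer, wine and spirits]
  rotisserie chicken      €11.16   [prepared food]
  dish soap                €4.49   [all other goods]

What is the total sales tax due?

Café latte €5.36: prepared food → 4.5% + 0% municipal = 4.5% → €0.24
Greeting card €5.65: all other goods → 8.5% + 0.75% municipal = 9.25% → €0.52
Sparkling wine €20.68: beer, wine and spirits → 12% + 0% municipal = 12% → €2.48
T-shirt €13.38: clothing → 0% + 1.75% municipal = 1.75% → €0.23
Pack of socks €8.76: clothing → 0% + 1.75% municipal = 1.75% → €0.15
Spiral notebook €3.74: all other goods → 8.5% + 0.75% municipal = 9.25% → €0.35
Bottle of rosé €18.09: beer, wine and spirits → 12% + 0% municipal = 12% → €2.17
Rotisserie chicken €11.16: prepared food → 4.5% + 0% municipal = 4.5% → €0.50
Dish soap €4.49: all other goods → 8.5% + 0.75% municipal = 9.25% → €0.42
Total tax = €0.24 + €0.52 + €2.48 + €0.23 + €0.15 + €0.35 + €2.17 + €0.50 + €0.42 = €7.06

€7.06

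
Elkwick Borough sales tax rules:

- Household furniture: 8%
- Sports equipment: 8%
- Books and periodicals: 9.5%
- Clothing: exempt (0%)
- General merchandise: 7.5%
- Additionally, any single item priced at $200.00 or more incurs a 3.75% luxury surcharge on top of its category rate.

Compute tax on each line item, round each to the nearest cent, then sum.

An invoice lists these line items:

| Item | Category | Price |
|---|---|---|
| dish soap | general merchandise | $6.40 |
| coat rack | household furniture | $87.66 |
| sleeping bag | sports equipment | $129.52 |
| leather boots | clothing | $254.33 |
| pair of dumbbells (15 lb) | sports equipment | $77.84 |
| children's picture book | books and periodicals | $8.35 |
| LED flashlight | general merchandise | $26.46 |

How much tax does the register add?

$36.39

Dish soap $6.40: general merchandise → 7.5% → $0.48
Coat rack $87.66: household furniture → 8% → $7.01
Sleeping bag $129.52: sports equipment → 8% → $10.36
Leather boots $254.33: clothing → 0% + 3.75% surcharge = 3.75% → $9.54
Pair of dumbbells (15 lb) $77.84: sports equipment → 8% → $6.23
Children's picture book $8.35: books and periodicals → 9.5% → $0.79
LED flashlight $26.46: general merchandise → 7.5% → $1.98
Total tax = $0.48 + $7.01 + $10.36 + $9.54 + $6.23 + $0.79 + $1.98 = $36.39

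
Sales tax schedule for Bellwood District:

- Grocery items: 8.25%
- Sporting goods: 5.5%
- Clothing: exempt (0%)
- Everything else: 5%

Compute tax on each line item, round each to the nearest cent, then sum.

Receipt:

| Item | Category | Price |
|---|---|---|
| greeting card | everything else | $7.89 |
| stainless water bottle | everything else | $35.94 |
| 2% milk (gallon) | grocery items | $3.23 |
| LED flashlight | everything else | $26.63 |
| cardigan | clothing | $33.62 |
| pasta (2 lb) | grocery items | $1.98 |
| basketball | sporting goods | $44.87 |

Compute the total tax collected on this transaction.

Greeting card $7.89: everything else → 5% → $0.39
Stainless water bottle $35.94: everything else → 5% → $1.80
2% milk (gallon) $3.23: grocery items → 8.25% → $0.27
LED flashlight $26.63: everything else → 5% → $1.33
Cardigan $33.62: clothing → 0% → $0.00
Pasta (2 lb) $1.98: grocery items → 8.25% → $0.16
Basketball $44.87: sporting goods → 5.5% → $2.47
Total tax = $0.39 + $1.80 + $0.27 + $1.33 + $0.16 + $2.47 = $6.42

$6.42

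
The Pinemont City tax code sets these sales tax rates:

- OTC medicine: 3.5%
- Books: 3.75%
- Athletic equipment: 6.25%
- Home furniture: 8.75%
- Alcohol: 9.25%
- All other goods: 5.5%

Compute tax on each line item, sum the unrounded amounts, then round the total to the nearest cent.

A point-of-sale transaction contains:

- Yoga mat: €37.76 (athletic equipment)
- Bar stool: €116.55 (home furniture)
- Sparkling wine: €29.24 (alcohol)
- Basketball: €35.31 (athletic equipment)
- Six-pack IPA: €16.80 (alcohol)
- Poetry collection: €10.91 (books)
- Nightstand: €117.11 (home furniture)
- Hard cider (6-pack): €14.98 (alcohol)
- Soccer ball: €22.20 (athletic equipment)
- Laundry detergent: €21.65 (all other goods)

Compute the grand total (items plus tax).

€456.15

Yoga mat €37.76: athletic equipment → 6.25% → €2.36
Bar stool €116.55: home furniture → 8.75% → €10.198125
Sparkling wine €29.24: alcohol → 9.25% → €2.7047
Basketball €35.31: athletic equipment → 6.25% → €2.206875
Six-pack IPA €16.80: alcohol → 9.25% → €1.554
Poetry collection €10.91: books → 3.75% → €0.409125
Nightstand €117.11: home furniture → 8.75% → €10.247125
Hard cider (6-pack) €14.98: alcohol → 9.25% → €1.38565
Soccer ball €22.20: athletic equipment → 6.25% → €1.3875
Laundry detergent €21.65: all other goods → 5.5% → €1.19075
Subtotal = €422.51; unrounded tax = €33.64385 → €33.64; total due = €456.15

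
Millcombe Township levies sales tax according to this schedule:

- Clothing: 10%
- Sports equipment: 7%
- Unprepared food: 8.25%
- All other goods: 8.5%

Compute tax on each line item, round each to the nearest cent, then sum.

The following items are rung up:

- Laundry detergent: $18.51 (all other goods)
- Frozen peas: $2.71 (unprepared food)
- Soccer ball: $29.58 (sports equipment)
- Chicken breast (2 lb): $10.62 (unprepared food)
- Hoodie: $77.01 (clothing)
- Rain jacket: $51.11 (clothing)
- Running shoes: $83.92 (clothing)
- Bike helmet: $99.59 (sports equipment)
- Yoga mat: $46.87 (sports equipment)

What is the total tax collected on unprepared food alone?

Frozen peas $2.71: unprepared food → 8.25% → $0.22
Chicken breast (2 lb) $10.62: unprepared food → 8.25% → $0.88
Tax on unprepared food = $0.22 + $0.88 = $1.10

$1.10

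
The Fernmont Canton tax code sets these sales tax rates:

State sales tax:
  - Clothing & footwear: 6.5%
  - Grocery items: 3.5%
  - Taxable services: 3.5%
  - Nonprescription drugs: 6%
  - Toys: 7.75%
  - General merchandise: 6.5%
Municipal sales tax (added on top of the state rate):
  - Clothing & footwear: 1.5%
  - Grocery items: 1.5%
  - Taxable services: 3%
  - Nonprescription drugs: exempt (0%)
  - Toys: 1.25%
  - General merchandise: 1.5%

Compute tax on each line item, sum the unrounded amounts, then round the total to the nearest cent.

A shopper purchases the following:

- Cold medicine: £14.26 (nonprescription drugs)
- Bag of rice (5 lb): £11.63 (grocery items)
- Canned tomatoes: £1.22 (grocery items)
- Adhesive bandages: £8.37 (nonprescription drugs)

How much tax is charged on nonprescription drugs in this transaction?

Cold medicine £14.26: nonprescription drugs → 6% + 0% municipal = 6% → £0.8556
Adhesive bandages £8.37: nonprescription drugs → 6% + 0% municipal = 6% → £0.5022
Tax on nonprescription drugs: unrounded sum = £1.3578 → £1.36

£1.36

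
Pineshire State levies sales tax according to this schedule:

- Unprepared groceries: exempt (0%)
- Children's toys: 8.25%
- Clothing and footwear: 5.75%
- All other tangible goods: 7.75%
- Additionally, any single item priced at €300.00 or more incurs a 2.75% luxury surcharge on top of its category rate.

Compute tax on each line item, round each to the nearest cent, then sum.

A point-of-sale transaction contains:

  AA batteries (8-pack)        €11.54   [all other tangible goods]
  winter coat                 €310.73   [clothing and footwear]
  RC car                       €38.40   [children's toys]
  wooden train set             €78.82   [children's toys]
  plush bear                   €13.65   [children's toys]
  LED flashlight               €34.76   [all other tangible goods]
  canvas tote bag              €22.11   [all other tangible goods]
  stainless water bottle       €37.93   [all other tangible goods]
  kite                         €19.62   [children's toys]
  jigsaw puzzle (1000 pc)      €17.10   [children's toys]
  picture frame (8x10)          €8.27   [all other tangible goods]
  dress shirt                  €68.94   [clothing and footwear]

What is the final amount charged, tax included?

€714.94

AA batteries (8-pack) €11.54: all other tangible goods → 7.75% → €0.89
Winter coat €310.73: clothing and footwear → 5.75% + 2.75% surcharge = 8.5% → €26.41
RC car €38.40: children's toys → 8.25% → €3.17
Wooden train set €78.82: children's toys → 8.25% → €6.50
Plush bear €13.65: children's toys → 8.25% → €1.13
LED flashlight €34.76: all other tangible goods → 7.75% → €2.69
Canvas tote bag €22.11: all other tangible goods → 7.75% → €1.71
Stainless water bottle €37.93: all other tangible goods → 7.75% → €2.94
Kite €19.62: children's toys → 8.25% → €1.62
Jigsaw puzzle (1000 pc) €17.10: children's toys → 8.25% → €1.41
Picture frame (8x10) €8.27: all other tangible goods → 7.75% → €0.64
Dress shirt €68.94: clothing and footwear → 5.75% → €3.96
Subtotal = €661.87; tax = €53.07; total due = €714.94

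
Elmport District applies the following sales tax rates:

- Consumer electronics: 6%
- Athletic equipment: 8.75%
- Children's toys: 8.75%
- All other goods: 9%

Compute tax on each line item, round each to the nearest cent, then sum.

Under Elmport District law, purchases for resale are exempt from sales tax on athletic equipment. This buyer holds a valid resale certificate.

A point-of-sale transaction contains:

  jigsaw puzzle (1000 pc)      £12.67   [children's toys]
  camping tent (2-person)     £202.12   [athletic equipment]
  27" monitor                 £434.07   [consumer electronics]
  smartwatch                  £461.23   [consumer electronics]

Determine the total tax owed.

£54.82

Jigsaw puzzle (1000 pc) £12.67: children's toys → 8.75% → £1.11
Camping tent (2-person) £202.12: athletic equipment, buyer-exempt → 0% → £0.00
27" monitor £434.07: consumer electronics → 6% → £26.04
Smartwatch £461.23: consumer electronics → 6% → £27.67
Total tax = £1.11 + £26.04 + £27.67 = £54.82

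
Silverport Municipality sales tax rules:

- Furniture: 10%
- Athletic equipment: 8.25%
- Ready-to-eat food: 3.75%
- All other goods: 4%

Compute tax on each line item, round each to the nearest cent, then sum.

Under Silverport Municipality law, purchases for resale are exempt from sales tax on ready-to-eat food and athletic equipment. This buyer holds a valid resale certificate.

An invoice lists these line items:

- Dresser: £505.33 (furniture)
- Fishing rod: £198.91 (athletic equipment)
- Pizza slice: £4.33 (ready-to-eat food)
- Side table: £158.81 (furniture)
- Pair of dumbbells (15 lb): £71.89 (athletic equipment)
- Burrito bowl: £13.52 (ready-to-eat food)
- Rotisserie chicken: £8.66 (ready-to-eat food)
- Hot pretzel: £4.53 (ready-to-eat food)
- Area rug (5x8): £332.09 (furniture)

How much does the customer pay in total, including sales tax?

£1397.69

Dresser £505.33: furniture → 10% → £50.53
Fishing rod £198.91: athletic equipment, buyer-exempt → 0% → £0.00
Pizza slice £4.33: ready-to-eat food, buyer-exempt → 0% → £0.00
Side table £158.81: furniture → 10% → £15.88
Pair of dumbbells (15 lb) £71.89: athletic equipment, buyer-exempt → 0% → £0.00
Burrito bowl £13.52: ready-to-eat food, buyer-exempt → 0% → £0.00
Rotisserie chicken £8.66: ready-to-eat food, buyer-exempt → 0% → £0.00
Hot pretzel £4.53: ready-to-eat food, buyer-exempt → 0% → £0.00
Area rug (5x8) £332.09: furniture → 10% → £33.21
Subtotal = £1298.07; tax = £99.62; total due = £1397.69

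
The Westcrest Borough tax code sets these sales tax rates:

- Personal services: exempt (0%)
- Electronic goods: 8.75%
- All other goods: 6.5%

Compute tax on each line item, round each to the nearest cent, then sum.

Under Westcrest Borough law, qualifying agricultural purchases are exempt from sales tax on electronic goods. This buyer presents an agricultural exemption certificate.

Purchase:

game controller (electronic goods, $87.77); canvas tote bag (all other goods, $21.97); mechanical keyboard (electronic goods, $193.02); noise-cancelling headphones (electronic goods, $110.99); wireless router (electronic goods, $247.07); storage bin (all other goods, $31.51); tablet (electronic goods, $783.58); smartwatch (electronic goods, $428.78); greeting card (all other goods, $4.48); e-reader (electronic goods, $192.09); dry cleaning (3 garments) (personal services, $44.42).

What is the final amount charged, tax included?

Game controller $87.77: electronic goods, buyer-exempt → 0% → $0.00
Canvas tote bag $21.97: all other goods → 6.5% → $1.43
Mechanical keyboard $193.02: electronic goods, buyer-exempt → 0% → $0.00
Noise-cancelling headphones $110.99: electronic goods, buyer-exempt → 0% → $0.00
Wireless router $247.07: electronic goods, buyer-exempt → 0% → $0.00
Storage bin $31.51: all other goods → 6.5% → $2.05
Tablet $783.58: electronic goods, buyer-exempt → 0% → $0.00
Smartwatch $428.78: electronic goods, buyer-exempt → 0% → $0.00
Greeting card $4.48: all other goods → 6.5% → $0.29
E-reader $192.09: electronic goods, buyer-exempt → 0% → $0.00
Dry cleaning (3 garments) $44.42: personal services → 0% → $0.00
Subtotal = $2145.68; tax = $3.77; total due = $2149.45

$2149.45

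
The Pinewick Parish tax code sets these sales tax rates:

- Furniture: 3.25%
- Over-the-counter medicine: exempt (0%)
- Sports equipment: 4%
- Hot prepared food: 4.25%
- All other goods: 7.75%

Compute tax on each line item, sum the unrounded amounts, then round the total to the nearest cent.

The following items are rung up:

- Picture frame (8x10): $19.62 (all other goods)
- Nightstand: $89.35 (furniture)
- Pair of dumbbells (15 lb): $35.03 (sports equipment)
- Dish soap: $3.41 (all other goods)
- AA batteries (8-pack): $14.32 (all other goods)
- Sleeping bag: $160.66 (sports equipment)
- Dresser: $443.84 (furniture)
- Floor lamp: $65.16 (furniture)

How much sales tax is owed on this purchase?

Picture frame (8x10) $19.62: all other goods → 7.75% → $1.52055
Nightstand $89.35: furniture → 3.25% → $2.903875
Pair of dumbbells (15 lb) $35.03: sports equipment → 4% → $1.4012
Dish soap $3.41: all other goods → 7.75% → $0.264275
AA batteries (8-pack) $14.32: all other goods → 7.75% → $1.1098
Sleeping bag $160.66: sports equipment → 4% → $6.4264
Dresser $443.84: furniture → 3.25% → $14.4248
Floor lamp $65.16: furniture → 3.25% → $2.1177
Unrounded tax sum = $30.1686 → $30.17

$30.17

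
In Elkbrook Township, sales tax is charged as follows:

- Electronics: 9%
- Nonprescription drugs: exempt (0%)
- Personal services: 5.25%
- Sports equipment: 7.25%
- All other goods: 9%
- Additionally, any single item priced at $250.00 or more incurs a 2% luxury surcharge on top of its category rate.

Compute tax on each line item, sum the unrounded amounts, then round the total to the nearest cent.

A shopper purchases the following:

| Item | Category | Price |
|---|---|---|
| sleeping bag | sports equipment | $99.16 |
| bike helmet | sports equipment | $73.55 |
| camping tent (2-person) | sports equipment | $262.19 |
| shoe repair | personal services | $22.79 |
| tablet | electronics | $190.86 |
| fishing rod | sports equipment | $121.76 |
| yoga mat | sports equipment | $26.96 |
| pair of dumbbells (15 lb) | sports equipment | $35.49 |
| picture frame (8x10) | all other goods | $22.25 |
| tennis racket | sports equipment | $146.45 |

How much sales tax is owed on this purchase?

Sleeping bag $99.16: sports equipment → 7.25% → $7.1891
Bike helmet $73.55: sports equipment → 7.25% → $5.332375
Camping tent (2-person) $262.19: sports equipment → 7.25% + 2% surcharge = 9.25% → $24.252575
Shoe repair $22.79: personal services → 5.25% → $1.196475
Tablet $190.86: electronics → 9% → $17.1774
Fishing rod $121.76: sports equipment → 7.25% → $8.8276
Yoga mat $26.96: sports equipment → 7.25% → $1.9546
Pair of dumbbells (15 lb) $35.49: sports equipment → 7.25% → $2.573025
Picture frame (8x10) $22.25: all other goods → 9% → $2.0025
Tennis racket $146.45: sports equipment → 7.25% → $10.617625
Unrounded tax sum = $81.123275 → $81.12

$81.12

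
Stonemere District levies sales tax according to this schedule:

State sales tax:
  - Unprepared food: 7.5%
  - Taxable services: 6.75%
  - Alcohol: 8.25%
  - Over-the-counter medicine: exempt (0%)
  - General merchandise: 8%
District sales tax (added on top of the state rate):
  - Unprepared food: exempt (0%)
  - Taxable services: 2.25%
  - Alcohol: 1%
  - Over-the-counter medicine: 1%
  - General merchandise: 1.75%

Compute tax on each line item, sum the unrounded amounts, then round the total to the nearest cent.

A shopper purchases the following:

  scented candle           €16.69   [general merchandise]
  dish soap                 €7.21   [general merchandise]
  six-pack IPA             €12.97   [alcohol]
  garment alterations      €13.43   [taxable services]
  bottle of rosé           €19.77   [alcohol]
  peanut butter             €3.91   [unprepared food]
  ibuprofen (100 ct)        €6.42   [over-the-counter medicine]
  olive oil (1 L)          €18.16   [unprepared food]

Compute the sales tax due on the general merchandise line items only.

Scented candle €16.69: general merchandise → 8% + 1.75% district = 9.75% → €1.627275
Dish soap €7.21: general merchandise → 8% + 1.75% district = 9.75% → €0.702975
Tax on general merchandise: unrounded sum = €2.33025 → €2.33

€2.33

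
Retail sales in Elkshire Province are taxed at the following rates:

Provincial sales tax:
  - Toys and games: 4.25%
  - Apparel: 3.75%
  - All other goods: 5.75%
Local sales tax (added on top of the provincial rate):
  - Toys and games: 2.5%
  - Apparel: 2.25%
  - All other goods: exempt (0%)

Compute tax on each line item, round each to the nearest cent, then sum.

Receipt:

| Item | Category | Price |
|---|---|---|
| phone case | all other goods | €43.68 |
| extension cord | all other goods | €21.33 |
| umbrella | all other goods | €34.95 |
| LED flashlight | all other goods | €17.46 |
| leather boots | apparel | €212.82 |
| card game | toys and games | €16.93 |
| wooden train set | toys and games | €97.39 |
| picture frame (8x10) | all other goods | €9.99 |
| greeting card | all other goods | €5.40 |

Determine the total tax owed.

€28.11

Phone case €43.68: all other goods → 5.75% + 0% local = 5.75% → €2.51
Extension cord €21.33: all other goods → 5.75% + 0% local = 5.75% → €1.23
Umbrella €34.95: all other goods → 5.75% + 0% local = 5.75% → €2.01
LED flashlight €17.46: all other goods → 5.75% + 0% local = 5.75% → €1.00
Leather boots €212.82: apparel → 3.75% + 2.25% local = 6% → €12.77
Card game €16.93: toys and games → 4.25% + 2.5% local = 6.75% → €1.14
Wooden train set €97.39: toys and games → 4.25% + 2.5% local = 6.75% → €6.57
Picture frame (8x10) €9.99: all other goods → 5.75% + 0% local = 5.75% → €0.57
Greeting card €5.40: all other goods → 5.75% + 0% local = 5.75% → €0.31
Total tax = €2.51 + €1.23 + €2.01 + €1.00 + €12.77 + €1.14 + €6.57 + €0.57 + €0.31 = €28.11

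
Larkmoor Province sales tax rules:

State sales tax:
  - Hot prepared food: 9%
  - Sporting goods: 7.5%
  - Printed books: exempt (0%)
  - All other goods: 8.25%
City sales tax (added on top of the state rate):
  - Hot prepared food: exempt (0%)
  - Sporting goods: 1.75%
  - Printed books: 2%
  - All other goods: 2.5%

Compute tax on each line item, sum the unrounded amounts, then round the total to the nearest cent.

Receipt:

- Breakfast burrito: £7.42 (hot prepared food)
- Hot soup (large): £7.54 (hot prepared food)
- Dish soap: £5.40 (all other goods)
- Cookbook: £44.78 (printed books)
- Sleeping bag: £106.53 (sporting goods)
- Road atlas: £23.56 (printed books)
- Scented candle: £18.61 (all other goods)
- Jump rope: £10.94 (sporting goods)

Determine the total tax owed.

Breakfast burrito £7.42: hot prepared food → 9% + 0% city = 9% → £0.6678
Hot soup (large) £7.54: hot prepared food → 9% + 0% city = 9% → £0.6786
Dish soap £5.40: all other goods → 8.25% + 2.5% city = 10.75% → £0.5805
Cookbook £44.78: printed books → 0% + 2% city = 2% → £0.8956
Sleeping bag £106.53: sporting goods → 7.5% + 1.75% city = 9.25% → £9.854025
Road atlas £23.56: printed books → 0% + 2% city = 2% → £0.4712
Scented candle £18.61: all other goods → 8.25% + 2.5% city = 10.75% → £2.000575
Jump rope £10.94: sporting goods → 7.5% + 1.75% city = 9.25% → £1.01195
Unrounded tax sum = £16.16025 → £16.16

£16.16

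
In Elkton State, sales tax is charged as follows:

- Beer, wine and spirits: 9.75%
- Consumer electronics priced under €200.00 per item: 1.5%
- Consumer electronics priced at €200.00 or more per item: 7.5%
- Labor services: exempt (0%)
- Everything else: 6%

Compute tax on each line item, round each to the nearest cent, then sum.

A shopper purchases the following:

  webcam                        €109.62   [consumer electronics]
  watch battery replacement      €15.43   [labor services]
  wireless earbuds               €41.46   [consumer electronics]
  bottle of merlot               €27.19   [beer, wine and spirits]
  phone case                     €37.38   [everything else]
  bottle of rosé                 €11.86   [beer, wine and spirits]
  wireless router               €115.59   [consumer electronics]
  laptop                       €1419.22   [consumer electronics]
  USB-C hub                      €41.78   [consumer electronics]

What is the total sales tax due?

€117.11

Webcam €109.62: consumer electronics, under €200.00 → 1.5% → €1.64
Watch battery replacement €15.43: labor services → 0% → €0.00
Wireless earbuds €41.46: consumer electronics, under €200.00 → 1.5% → €0.62
Bottle of merlot €27.19: beer, wine and spirits → 9.75% → €2.65
Phone case €37.38: everything else → 6% → €2.24
Bottle of rosé €11.86: beer, wine and spirits → 9.75% → €1.16
Wireless router €115.59: consumer electronics, under €200.00 → 1.5% → €1.73
Laptop €1419.22: consumer electronics, €200.00 or more → 7.5% → €106.44
USB-C hub €41.78: consumer electronics, under €200.00 → 1.5% → €0.63
Total tax = €1.64 + €0.62 + €2.65 + €2.24 + €1.16 + €1.73 + €106.44 + €0.63 = €117.11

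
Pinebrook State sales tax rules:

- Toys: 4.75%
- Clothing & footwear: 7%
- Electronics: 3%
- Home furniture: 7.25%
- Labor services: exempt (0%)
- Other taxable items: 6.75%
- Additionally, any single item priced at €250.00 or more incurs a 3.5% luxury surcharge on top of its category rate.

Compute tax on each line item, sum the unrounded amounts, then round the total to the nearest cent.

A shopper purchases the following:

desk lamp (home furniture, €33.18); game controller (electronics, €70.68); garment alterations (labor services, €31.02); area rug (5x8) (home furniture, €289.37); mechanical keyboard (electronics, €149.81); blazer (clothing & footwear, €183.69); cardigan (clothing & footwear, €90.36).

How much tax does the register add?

€59.31

Desk lamp €33.18: home furniture → 7.25% → €2.40555
Game controller €70.68: electronics → 3% → €2.1204
Garment alterations €31.02: labor services → 0% → €0.00
Area rug (5x8) €289.37: home furniture → 7.25% + 3.5% surcharge = 10.75% → €31.107275
Mechanical keyboard €149.81: electronics → 3% → €4.4943
Blazer €183.69: clothing & footwear → 7% → €12.8583
Cardigan €90.36: clothing & footwear → 7% → €6.3252
Unrounded tax sum = €59.311025 → €59.31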